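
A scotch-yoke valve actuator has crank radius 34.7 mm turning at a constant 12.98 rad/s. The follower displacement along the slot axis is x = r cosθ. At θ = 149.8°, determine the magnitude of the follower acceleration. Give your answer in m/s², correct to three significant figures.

5.05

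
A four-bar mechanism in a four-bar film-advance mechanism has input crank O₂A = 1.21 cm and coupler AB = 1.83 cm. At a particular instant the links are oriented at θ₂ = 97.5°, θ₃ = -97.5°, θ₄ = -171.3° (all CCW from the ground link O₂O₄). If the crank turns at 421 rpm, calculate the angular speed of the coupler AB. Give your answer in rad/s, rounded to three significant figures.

ω₂ = 44.09 rad/s (from 421 rpm).
Differentiating the loop-closure r₂e^{iθ₂}+r₃e^{iθ₃}=r₁+r₄e^{iθ₄} gives r₂ω₂e^{iθ₂}+r₃ω₃e^{iθ₃}=r₄ω₄e^{iθ₄}.
Eliminating the other unknown: ω₃ = r₂ω₂ sin(θ₄−θ₂) / [r₃ sin(θ₃−θ₄)].
Numerator sine = +0.99978; denominator sine = +0.96029.
Result = 0.0121·44.09·(+0.99978) / (0.0183·(+0.96029)) = +30.349 rad/s; magnitude 30.349 rad/s.

30.3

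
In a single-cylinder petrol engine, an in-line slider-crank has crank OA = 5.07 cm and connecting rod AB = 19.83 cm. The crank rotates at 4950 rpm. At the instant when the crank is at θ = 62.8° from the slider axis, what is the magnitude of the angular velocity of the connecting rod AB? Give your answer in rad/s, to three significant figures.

62.2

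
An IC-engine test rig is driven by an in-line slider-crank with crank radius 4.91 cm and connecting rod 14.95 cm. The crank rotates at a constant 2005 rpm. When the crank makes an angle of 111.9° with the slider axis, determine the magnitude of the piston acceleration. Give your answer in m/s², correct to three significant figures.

ω = 2π·2005/60 = 210 rad/s
x(θ) = r cosθ + √(L² − r² sin²θ); with ω constant, a = ω²·d²x/dθ².
d²x/dθ² = −r cosθ − r²(cos2θ)/√u − r⁴ sin²2θ/(4u^{3/2}),  u = L² − r² sin²θ = 0.0202748 m².
Substituting r = 0.0491 m, L = 0.1495 m, θ = 111.9°: d²x/dθ² = +0.030293 m.
a = ω²·d²x/dθ² = (210)²·(+0.030293) = +1335.4 m/s²;  |a| = 1335.4 m/s².

1340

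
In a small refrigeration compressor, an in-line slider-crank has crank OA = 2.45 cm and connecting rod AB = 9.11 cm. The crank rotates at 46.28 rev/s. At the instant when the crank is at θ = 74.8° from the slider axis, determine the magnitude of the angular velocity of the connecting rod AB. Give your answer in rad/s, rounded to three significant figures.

21.2

ω = 290.8 rad/s (converted from 46.28 rev/s).
The rod makes angle φ with the slider axis where L sinφ = r sinθ; differentiating, L cosφ·φ̇ = r ω cosθ.
L cosφ = √(L² − r² sin²θ) = 0.087979 m.
|ω_rod| = r ω |cosθ| / √(L² − r² sin²θ) = 0.0245·290.8·0.26219/0.087979 = 21.231 rad/s.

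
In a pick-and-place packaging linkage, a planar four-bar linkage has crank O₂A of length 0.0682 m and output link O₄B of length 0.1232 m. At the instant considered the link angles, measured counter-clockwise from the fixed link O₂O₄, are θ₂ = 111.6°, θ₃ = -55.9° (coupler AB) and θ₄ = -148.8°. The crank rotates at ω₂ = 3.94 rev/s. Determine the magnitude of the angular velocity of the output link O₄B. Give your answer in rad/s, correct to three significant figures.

ω₂ = 24.76 rad/s (from 3.94 rev/s).
Differentiating the loop-closure r₂e^{iθ₂}+r₃e^{iθ₃}=r₁+r₄e^{iθ₄} gives r₂ω₂e^{iθ₂}+r₃ω₃e^{iθ₃}=r₄ω₄e^{iθ₄}.
Eliminating the other unknown: ω₄ = r₂ω₂ sin(θ₂−θ₃) / [r₄ sin(θ₄−θ₃)].
Numerator sine = +0.21644; denominator sine = -0.99872.
Result = 0.0682·24.76·(+0.21644) / (0.1232·(-0.99872)) = -2.9699 rad/s; magnitude 2.9699 rad/s.

2.97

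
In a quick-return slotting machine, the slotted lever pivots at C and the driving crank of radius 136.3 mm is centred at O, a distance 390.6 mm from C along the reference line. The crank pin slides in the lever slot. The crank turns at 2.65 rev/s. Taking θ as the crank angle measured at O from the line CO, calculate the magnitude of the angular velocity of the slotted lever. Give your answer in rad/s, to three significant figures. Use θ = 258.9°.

0.920

ω = 16.65 rad/s (from 2.65 rev/s).
Crank pin A relative to C: A = (d + r cosθ, r sinθ); lever angle φ = atan2(r sinθ, d + r cosθ).
Differentiating tanφ: φ̇ = rω(d cosθ + r)/(d² + r² + 2dr cosθ).
d² + r² + 2dr cosθ = |CA|² = 0.150647 m²;  d cosθ + r = +0.061101 m.
|ω_lever| = |0.1363·16.65·+0.061101| / 0.150647 = 0.92047 rad/s.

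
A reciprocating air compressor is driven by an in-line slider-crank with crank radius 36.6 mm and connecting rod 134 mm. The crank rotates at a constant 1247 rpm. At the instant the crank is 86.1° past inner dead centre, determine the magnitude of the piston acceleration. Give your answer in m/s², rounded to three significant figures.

133

ω = 2π·1247/60 = 130.6 rad/s
x(θ) = r cosθ + √(L² − r² sin²θ); with ω constant, a = ω²·d²x/dθ².
d²x/dθ² = −r cosθ − r²(cos2θ)/√u − r⁴ sin²2θ/(4u^{3/2}),  u = L² − r² sin²θ = 0.0166226 m².
Substituting r = 0.0366 m, L = 0.134 m, θ = 86.1°: d²x/dθ² = +0.0078006 m.
a = ω²·d²x/dθ² = (130.6)²·(+0.0078006) = +133.02 m/s²;  |a| = 133.02 m/s².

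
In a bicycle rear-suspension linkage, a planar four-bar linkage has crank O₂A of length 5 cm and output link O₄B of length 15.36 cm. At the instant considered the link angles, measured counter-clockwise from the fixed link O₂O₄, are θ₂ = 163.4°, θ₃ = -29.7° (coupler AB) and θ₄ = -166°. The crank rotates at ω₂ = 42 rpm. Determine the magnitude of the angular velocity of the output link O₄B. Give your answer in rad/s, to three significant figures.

0.470

ω₂ = 4.398 rad/s (from 42 rpm).
Differentiating the loop-closure r₂e^{iθ₂}+r₃e^{iθ₃}=r₁+r₄e^{iθ₄} gives r₂ω₂e^{iθ₂}+r₃ω₃e^{iθ₃}=r₄ω₄e^{iθ₄}.
Eliminating the other unknown: ω₄ = r₂ω₂ sin(θ₂−θ₃) / [r₄ sin(θ₄−θ₃)].
Numerator sine = -0.22665; denominator sine = -0.69088.
Result = 0.05·4.398·(-0.22665) / (0.1536·(-0.69088)) = +0.46969 rad/s; magnitude 0.46969 rad/s.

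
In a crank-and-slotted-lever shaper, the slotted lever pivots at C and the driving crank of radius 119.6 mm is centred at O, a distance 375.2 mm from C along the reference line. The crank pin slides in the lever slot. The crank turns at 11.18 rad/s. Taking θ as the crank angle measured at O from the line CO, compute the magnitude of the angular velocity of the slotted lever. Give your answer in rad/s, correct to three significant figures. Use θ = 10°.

2.69

ω = 11.18 rad/s
Crank pin A relative to C: A = (d + r cosθ, r sinθ); lever angle φ = atan2(r sinθ, d + r cosθ).
Differentiating tanφ: φ̇ = rω(d cosθ + r)/(d² + r² + 2dr cosθ).
d² + r² + 2dr cosθ = |CA|² = 0.243464 m²;  d cosθ + r = +0.4891 m.
|ω_lever| = |0.1196·11.18·+0.4891| / 0.243464 = 2.6862 rad/s.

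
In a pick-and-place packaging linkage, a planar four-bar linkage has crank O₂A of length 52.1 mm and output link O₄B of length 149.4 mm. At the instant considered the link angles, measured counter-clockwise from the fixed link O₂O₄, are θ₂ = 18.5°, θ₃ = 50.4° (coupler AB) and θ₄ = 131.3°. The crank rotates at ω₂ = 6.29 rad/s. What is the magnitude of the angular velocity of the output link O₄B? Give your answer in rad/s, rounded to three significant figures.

1.17

ω₂ = 6.29 rad/s
Differentiating the loop-closure r₂e^{iθ₂}+r₃e^{iθ₃}=r₁+r₄e^{iθ₄} gives r₂ω₂e^{iθ₂}+r₃ω₃e^{iθ₃}=r₄ω₄e^{iθ₄}.
Eliminating the other unknown: ω₄ = r₂ω₂ sin(θ₂−θ₃) / [r₄ sin(θ₄−θ₃)].
Numerator sine = -0.52844; denominator sine = +0.98741.
Result = 0.0521·6.29·(-0.52844) / (0.1494·(+0.98741)) = -1.1739 rad/s; magnitude 1.1739 rad/s.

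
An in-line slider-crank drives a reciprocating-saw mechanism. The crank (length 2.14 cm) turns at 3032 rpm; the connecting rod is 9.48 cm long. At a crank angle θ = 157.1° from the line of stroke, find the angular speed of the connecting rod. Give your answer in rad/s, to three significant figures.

ω = 317.5 rad/s (converted from 3032 rpm).
The rod makes angle φ with the slider axis where L sinφ = r sinθ; differentiating, L cosφ·φ̇ = r ω cosθ.
L cosφ = √(L² − r² sin²θ) = 0.094434 m.
|ω_rod| = r ω |cosθ| / √(L² − r² sin²θ) = 0.0214·317.5·0.92119/0.094434 = 66.281 rad/s.

66.3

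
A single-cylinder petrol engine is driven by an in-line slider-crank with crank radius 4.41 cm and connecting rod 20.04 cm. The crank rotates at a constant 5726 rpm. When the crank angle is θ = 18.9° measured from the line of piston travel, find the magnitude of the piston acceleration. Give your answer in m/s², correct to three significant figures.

17800

ω = 2π·5726/60 = 599.6 rad/s
x(θ) = r cosθ + √(L² − r² sin²θ); with ω constant, a = ω²·d²x/dθ².
d²x/dθ² = −r cosθ − r²(cos2θ)/√u − r⁴ sin²2θ/(4u^{3/2}),  u = L² − r² sin²θ = 0.0399561 m².
Substituting r = 0.0441 m, L = 0.2004 m, θ = 18.9°: d²x/dθ² = -0.049455 m.
a = ω²·d²x/dθ² = (599.6)²·(-0.049455) = -17781 m/s²;  |a| = 17781 m/s².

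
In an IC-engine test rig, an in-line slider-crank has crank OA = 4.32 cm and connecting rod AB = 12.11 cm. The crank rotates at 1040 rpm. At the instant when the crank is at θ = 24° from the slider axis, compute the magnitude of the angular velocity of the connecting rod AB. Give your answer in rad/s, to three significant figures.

35.9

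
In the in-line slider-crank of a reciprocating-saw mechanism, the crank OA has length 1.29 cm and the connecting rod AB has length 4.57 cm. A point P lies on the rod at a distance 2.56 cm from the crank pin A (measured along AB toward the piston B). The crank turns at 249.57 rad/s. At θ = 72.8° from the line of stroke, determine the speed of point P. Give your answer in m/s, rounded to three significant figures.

3.25

ω = 249.6 rad/s.  Crank-pin speed |V_A| = rω = 3.2195 m/s, perpendicular to OA.
Rod angle: sinφ = −(r/L) sinθ ⇒ φ = -15.644°; ω_rod = −rω cosθ/√(L²−r²sin²θ) = -21.633 rad/s.
V_P = V_A + ω_rod × AP, with AP = 0.0256 m along the rod.
Components: V_Px = −rω sinθ − a·ω_rod·sinφ = -3.2248 m/s;  V_Py = rω cosθ + a·ω_rod·cosφ = +0.41872 m/s.
|V_P| = √(V_Px² + V_Py²) = 3.2519 m/s.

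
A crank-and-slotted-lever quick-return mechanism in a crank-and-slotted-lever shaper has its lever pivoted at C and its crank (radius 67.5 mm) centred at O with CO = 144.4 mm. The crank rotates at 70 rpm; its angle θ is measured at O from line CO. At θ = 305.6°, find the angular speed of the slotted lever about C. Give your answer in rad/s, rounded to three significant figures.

2.04

ω = 7.33 rad/s (from 70 rpm).
Crank pin A relative to C: A = (d + r cosθ, r sinθ); lever angle φ = atan2(r sinθ, d + r cosθ).
Differentiating tanφ: φ̇ = rω(d cosθ + r)/(d² + r² + 2dr cosθ).
d² + r² + 2dr cosθ = |CA|² = 0.0367555 m²;  d cosθ + r = +0.15156 m.
|ω_lever| = |0.0675·7.33·+0.15156| / 0.0367555 = 2.0403 rad/s.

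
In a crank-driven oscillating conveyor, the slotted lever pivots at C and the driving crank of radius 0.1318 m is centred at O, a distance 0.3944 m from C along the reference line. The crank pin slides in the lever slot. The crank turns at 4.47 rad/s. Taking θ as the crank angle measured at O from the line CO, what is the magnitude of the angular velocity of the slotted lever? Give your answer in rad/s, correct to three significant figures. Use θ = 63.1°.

0.831

ω = 4.47 rad/s
Crank pin A relative to C: A = (d + r cosθ, r sinθ); lever angle φ = atan2(r sinθ, d + r cosθ).
Differentiating tanφ: φ̇ = rω(d cosθ + r)/(d² + r² + 2dr cosθ).
d² + r² + 2dr cosθ = |CA|² = 0.219959 m²;  d cosθ + r = +0.31024 m.
|ω_lever| = |0.1318·4.47·+0.31024| / 0.219959 = 0.83096 rad/s.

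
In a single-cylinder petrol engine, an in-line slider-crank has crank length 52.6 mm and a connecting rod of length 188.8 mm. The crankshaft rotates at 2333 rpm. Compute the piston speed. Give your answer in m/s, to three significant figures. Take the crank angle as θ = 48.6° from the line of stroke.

ω = 2π·2333/60 = 244.3 rad/s
For an in-line slider-crank, x = r cosθ + √(L² − r² sin²θ), so v = −rω sinθ·[1 + r cosθ/√(L² − r² sin²θ)].
With r = 0.0526 m, L = 0.1888 m, θ = 48.6°: √(L² − r² sin²θ) = 0.18463 m.
v = −0.0526·244.3·0.75011·[1 + 0.0526·0.66131/0.18463] = -11.456 m/s.
|v| = 11.456 m/s.

11.5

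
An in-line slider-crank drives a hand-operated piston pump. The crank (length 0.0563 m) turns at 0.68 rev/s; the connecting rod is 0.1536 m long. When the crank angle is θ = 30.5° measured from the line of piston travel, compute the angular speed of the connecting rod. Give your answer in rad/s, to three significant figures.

1.37

ω = 4.273 rad/s (converted from 0.68 rev/s).
The rod makes angle φ with the slider axis where L sinφ = r sinθ; differentiating, L cosφ·φ̇ = r ω cosθ.
L cosφ = √(L² − r² sin²θ) = 0.15092 m.
|ω_rod| = r ω |cosθ| / √(L² − r² sin²θ) = 0.0563·4.273·0.86163/0.15092 = 1.3733 rad/s.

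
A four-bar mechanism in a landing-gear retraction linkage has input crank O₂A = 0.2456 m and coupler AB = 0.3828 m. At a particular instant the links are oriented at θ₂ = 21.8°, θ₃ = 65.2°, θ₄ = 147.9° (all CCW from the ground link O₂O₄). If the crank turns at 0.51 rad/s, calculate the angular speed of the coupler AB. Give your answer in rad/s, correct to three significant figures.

0.267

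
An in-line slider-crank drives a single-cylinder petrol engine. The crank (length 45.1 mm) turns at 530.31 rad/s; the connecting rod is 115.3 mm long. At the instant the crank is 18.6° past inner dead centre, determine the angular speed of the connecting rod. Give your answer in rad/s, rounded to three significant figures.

ω = 530.3 rad/s
The rod makes angle φ with the slider axis where L sinφ = r sinθ; differentiating, L cosφ·φ̇ = r ω cosθ.
L cosφ = √(L² − r² sin²θ) = 0.1144 m.
|ω_rod| = r ω |cosθ| / √(L² − r² sin²θ) = 0.0451·530.3·0.94777/0.1144 = 198.15 rad/s.

198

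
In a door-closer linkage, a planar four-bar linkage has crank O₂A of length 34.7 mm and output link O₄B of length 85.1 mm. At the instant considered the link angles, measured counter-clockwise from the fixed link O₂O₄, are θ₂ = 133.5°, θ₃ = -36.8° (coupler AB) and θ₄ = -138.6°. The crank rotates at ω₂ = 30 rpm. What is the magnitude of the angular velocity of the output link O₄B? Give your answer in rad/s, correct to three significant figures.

ω₂ = 3.142 rad/s (from 30 rpm).
Differentiating the loop-closure r₂e^{iθ₂}+r₃e^{iθ₃}=r₁+r₄e^{iθ₄} gives r₂ω₂e^{iθ₂}+r₃ω₃e^{iθ₃}=r₄ω₄e^{iθ₄}.
Eliminating the other unknown: ω₄ = r₂ω₂ sin(θ₂−θ₃) / [r₄ sin(θ₄−θ₃)].
Numerator sine = +0.16849; denominator sine = -0.97887.
Result = 0.0347·3.142·(+0.16849) / (0.0851·(-0.97887)) = -0.22049 rad/s; magnitude 0.22049 rad/s.

0.220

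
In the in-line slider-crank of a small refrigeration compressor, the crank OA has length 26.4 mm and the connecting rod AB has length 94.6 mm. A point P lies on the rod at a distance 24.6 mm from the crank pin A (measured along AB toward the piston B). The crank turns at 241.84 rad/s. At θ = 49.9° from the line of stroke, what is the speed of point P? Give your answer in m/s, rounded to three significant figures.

ω = 241.8 rad/s.  Crank-pin speed |V_A| = rω = 6.3846 m/s, perpendicular to OA.
Rod angle: sinφ = −(r/L) sinθ ⇒ φ = -12.326°; ω_rod = −rω cosθ/√(L²−r²sin²θ) = -44.498 rad/s.
V_P = V_A + ω_rod × AP, with AP = 0.0246 m along the rod.
Components: V_Px = −rω sinθ − a·ω_rod·sinφ = -5.1174 m/s;  V_Py = rω cosθ + a·ω_rod·cosφ = +3.043 m/s.
|V_P| = √(V_Px² + V_Py²) = 5.9538 m/s.

5.95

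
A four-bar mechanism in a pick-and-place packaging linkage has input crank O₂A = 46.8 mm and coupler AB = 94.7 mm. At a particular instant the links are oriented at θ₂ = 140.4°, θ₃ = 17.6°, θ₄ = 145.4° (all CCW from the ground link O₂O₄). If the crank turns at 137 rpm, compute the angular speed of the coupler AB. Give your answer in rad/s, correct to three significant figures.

0.782

ω₂ = 14.35 rad/s (from 137 rpm).
Differentiating the loop-closure r₂e^{iθ₂}+r₃e^{iθ₃}=r₁+r₄e^{iθ₄} gives r₂ω₂e^{iθ₂}+r₃ω₃e^{iθ₃}=r₄ω₄e^{iθ₄}.
Eliminating the other unknown: ω₃ = r₂ω₂ sin(θ₄−θ₂) / [r₃ sin(θ₃−θ₄)].
Numerator sine = +0.08716; denominator sine = -0.79016.
Result = 0.0468·14.35·(+0.08716) / (0.0947·(-0.79016)) = -0.78204 rad/s; magnitude 0.78204 rad/s.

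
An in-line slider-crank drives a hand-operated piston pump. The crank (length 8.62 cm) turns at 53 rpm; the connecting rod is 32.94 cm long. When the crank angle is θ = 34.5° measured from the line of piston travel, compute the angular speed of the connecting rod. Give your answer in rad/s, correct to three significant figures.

ω = 5.55 rad/s (converted from 53 rpm).
The rod makes angle φ with the slider axis where L sinφ = r sinθ; differentiating, L cosφ·φ̇ = r ω cosθ.
L cosφ = √(L² − r² sin²θ) = 0.32576 m.
|ω_rod| = r ω |cosθ| / √(L² − r² sin²θ) = 0.0862·5.55·0.82413/0.32576 = 1.2103 rad/s.

1.21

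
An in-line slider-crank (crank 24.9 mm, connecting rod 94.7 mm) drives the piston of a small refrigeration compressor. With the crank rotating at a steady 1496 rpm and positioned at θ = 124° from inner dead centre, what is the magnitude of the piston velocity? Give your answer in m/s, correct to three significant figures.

ω = 2π·1496/60 = 156.7 rad/s
For an in-line slider-crank, x = r cosθ + √(L² − r² sin²θ), so v = −rω sinθ·[1 + r cosθ/√(L² − r² sin²θ)].
With r = 0.0249 m, L = 0.0947 m, θ = 124°: √(L² − r² sin²θ) = 0.092423 m.
v = −0.0249·156.7·0.82904·[1 + 0.0249·-0.55919/0.092423] = -2.7467 m/s.
|v| = 2.7467 m/s.

2.75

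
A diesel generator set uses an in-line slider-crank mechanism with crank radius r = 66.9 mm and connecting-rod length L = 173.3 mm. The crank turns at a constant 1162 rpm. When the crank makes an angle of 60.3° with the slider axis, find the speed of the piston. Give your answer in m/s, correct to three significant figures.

ω = 2π·1162/60 = 121.7 rad/s
For an in-line slider-crank, x = r cosθ + √(L² − r² sin²θ), so v = −rω sinθ·[1 + r cosθ/√(L² − r² sin²θ)].
With r = 0.0669 m, L = 0.1733 m, θ = 60.3°: √(L² − r² sin²θ) = 0.16327 m.
v = −0.0669·121.7·0.86863·[1 + 0.0669·0.49546/0.16327] = -8.5069 m/s.
|v| = 8.5069 m/s.

8.51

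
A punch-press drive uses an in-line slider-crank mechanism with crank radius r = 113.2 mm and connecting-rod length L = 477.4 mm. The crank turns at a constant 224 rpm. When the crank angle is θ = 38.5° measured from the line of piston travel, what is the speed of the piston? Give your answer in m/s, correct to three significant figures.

1.96

ω = 2π·224/60 = 23.46 rad/s
For an in-line slider-crank, x = r cosθ + √(L² − r² sin²θ), so v = −rω sinθ·[1 + r cosθ/√(L² − r² sin²θ)].
With r = 0.1132 m, L = 0.4774 m, θ = 38.5°: √(L² − r² sin²θ) = 0.47217 m.
v = −0.1132·23.46·0.62251·[1 + 0.1132·0.78261/0.47217] = -1.9631 m/s.
|v| = 1.9631 m/s.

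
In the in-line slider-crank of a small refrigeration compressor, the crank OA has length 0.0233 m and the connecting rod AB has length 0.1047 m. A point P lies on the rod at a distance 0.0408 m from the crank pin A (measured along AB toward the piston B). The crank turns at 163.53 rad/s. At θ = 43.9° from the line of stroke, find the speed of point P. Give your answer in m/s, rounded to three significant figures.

ω = 163.5 rad/s.  Crank-pin speed |V_A| = rω = 3.8102 m/s, perpendicular to OA.
Rod angle: sinφ = −(r/L) sinθ ⇒ φ = -8.877°; ω_rod = −rω cosθ/√(L²−r²sin²θ) = -26.54 rad/s.
V_P = V_A + ω_rod × AP, with AP = 0.0408 m along the rod.
Components: V_Px = −rω sinθ − a·ω_rod·sinφ = -2.8091 m/s;  V_Py = rω cosθ + a·ω_rod·cosφ = +1.6756 m/s.
|V_P| = √(V_Px² + V_Py²) = 3.2709 m/s.

3.27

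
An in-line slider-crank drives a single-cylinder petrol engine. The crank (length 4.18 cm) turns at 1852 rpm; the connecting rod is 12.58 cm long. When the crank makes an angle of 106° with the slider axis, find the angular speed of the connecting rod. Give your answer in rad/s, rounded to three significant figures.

ω = 193.9 rad/s (converted from 1852 rpm).
The rod makes angle φ with the slider axis where L sinφ = r sinθ; differentiating, L cosφ·φ̇ = r ω cosθ.
L cosφ = √(L² − r² sin²θ) = 0.11921 m.
|ω_rod| = r ω |cosθ| / √(L² − r² sin²θ) = 0.0418·193.9·0.27564/0.11921 = 18.744 rad/s.

18.7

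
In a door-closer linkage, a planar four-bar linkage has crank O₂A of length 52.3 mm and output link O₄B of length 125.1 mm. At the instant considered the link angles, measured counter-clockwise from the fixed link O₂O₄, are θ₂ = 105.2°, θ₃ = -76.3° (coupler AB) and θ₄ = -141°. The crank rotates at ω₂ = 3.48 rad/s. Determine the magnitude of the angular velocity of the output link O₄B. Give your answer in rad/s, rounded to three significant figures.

ω₂ = 3.48 rad/s
Differentiating the loop-closure r₂e^{iθ₂}+r₃e^{iθ₃}=r₁+r₄e^{iθ₄} gives r₂ω₂e^{iθ₂}+r₃ω₃e^{iθ₃}=r₄ω₄e^{iθ₄}.
Eliminating the other unknown: ω₄ = r₂ω₂ sin(θ₂−θ₃) / [r₄ sin(θ₄−θ₃)].
Numerator sine = -0.02618; denominator sine = -0.90408.
Result = 0.0523·3.48·(-0.02618) / (0.1251·(-0.90408)) = +0.042124 rad/s; magnitude 0.042124 rad/s.

0.0421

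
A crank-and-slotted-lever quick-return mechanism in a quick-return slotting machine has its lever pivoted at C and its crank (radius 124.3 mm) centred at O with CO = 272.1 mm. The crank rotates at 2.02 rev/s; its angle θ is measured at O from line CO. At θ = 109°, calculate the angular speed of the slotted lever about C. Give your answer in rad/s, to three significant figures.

0.835

ω = 12.69 rad/s (from 2.02 rev/s).
Crank pin A relative to C: A = (d + r cosθ, r sinθ); lever angle φ = atan2(r sinθ, d + r cosθ).
Differentiating tanφ: φ̇ = rω(d cosθ + r)/(d² + r² + 2dr cosθ).
d² + r² + 2dr cosθ = |CA|² = 0.0674661 m²;  d cosθ + r = +0.035713 m.
|ω_lever| = |0.1243·12.69·+0.035713| / 0.0674661 = 0.83511 rad/s.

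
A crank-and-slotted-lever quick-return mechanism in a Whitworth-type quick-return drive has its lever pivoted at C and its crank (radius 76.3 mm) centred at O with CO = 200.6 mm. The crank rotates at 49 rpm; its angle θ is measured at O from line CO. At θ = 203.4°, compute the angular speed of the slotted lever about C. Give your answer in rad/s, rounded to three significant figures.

ω = 5.131 rad/s (from 49 rpm).
Crank pin A relative to C: A = (d + r cosθ, r sinθ); lever angle φ = atan2(r sinθ, d + r cosθ).
Differentiating tanφ: φ̇ = rω(d cosθ + r)/(d² + r² + 2dr cosθ).
d² + r² + 2dr cosθ = |CA|² = 0.0179681 m²;  d cosθ + r = -0.1078 m.
|ω_lever| = |0.0763·5.131·-0.1078| / 0.0179681 = 2.3489 rad/s.

2.35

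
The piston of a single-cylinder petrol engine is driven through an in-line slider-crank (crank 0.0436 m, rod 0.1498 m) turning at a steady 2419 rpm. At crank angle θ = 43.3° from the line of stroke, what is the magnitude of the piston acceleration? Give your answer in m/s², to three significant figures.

2100

ω = 2π·2419/60 = 253.3 rad/s
x(θ) = r cosθ + √(L² − r² sin²θ); with ω constant, a = ω²·d²x/dθ².
d²x/dθ² = −r cosθ − r²(cos2θ)/√u − r⁴ sin²2θ/(4u^{3/2}),  u = L² − r² sin²θ = 0.0215459 m².
Substituting r = 0.0436 m, L = 0.1498 m, θ = 43.3°: d²x/dθ² = -0.032784 m.
a = ω²·d²x/dθ² = (253.3)²·(-0.032784) = -2103.7 m/s²;  |a| = 2103.7 m/s².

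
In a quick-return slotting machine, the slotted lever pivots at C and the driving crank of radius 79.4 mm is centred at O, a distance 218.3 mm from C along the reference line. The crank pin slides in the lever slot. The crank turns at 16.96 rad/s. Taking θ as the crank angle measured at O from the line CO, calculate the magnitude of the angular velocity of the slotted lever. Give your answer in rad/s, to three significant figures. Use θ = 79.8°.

2.65

ω = 16.96 rad/s
Crank pin A relative to C: A = (d + r cosθ, r sinθ); lever angle φ = atan2(r sinθ, d + r cosθ).
Differentiating tanφ: φ̇ = rω(d cosθ + r)/(d² + r² + 2dr cosθ).
d² + r² + 2dr cosθ = |CA|² = 0.0600981 m²;  d cosθ + r = +0.11806 m.
|ω_lever| = |0.0794·16.96·+0.11806| / 0.0600981 = 2.6453 rad/s.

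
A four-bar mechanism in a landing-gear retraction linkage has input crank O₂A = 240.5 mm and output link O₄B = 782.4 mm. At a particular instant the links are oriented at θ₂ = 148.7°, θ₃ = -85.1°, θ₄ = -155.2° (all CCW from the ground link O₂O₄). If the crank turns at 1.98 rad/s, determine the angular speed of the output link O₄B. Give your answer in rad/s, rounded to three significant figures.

0.522

ω₂ = 1.98 rad/s
Differentiating the loop-closure r₂e^{iθ₂}+r₃e^{iθ₃}=r₁+r₄e^{iθ₄} gives r₂ω₂e^{iθ₂}+r₃ω₃e^{iθ₃}=r₄ω₄e^{iθ₄}.
Eliminating the other unknown: ω₄ = r₂ω₂ sin(θ₂−θ₃) / [r₄ sin(θ₄−θ₃)].
Numerator sine = -0.80696; denominator sine = -0.94029.
Result = 0.2405·1.98·(-0.80696) / (0.7824·(-0.94029)) = +0.52233 rad/s; magnitude 0.52233 rad/s.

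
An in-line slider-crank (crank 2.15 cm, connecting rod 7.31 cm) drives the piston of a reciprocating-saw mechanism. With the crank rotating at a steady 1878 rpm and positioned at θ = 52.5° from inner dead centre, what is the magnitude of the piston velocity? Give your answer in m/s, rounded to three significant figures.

ω = 2π·1878/60 = 196.7 rad/s
For an in-line slider-crank, x = r cosθ + √(L² − r² sin²θ), so v = −rω sinθ·[1 + r cosθ/√(L² − r² sin²θ)].
With r = 0.0215 m, L = 0.0731 m, θ = 52.5°: √(L² − r² sin²θ) = 0.071082 m.
v = −0.0215·196.7·0.79335·[1 + 0.0215·0.60876/0.071082] = -3.9722 m/s.
|v| = 3.9722 m/s.

3.97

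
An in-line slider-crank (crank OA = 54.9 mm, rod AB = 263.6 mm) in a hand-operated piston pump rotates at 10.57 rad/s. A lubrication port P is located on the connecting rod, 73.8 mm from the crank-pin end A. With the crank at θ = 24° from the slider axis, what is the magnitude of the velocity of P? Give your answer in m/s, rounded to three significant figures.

0.456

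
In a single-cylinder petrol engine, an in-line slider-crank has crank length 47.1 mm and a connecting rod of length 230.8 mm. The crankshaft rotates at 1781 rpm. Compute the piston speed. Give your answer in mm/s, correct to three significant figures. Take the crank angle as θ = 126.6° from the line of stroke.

6180

ω = 2π·1781/60 = 186.5 rad/s
For an in-line slider-crank, x = r cosθ + √(L² − r² sin²θ), so v = −rω sinθ·[1 + r cosθ/√(L² − r² sin²θ)].
With r = 0.0471 m, L = 0.2308 m, θ = 126.6°: √(L² − r² sin²θ) = 0.22768 m.
v = −0.0471·186.5·0.80282·[1 + 0.0471·-0.59622/0.22768] = -6.1825 m/s.
|v| = 6.1825 m/s = 6182.5 mm/s.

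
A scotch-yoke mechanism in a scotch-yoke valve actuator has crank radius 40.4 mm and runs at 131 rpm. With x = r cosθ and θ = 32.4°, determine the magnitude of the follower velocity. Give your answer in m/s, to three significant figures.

0.297

ω = 13.72 rad/s (from 131 rpm).
x = r cosθ ⇒ ẋ = −rω sinθ.
|v| = rω|sinθ| = 0.0404·13.72·|sin 32.4°| = 0.29697 m/s.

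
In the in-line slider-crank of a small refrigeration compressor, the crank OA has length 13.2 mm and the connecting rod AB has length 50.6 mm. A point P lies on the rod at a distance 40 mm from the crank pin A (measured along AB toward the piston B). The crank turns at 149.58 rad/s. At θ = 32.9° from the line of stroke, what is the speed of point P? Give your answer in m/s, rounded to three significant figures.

1.31

ω = 149.6 rad/s.  Crank-pin speed |V_A| = rω = 1.9745 m/s, perpendicular to OA.
Rod angle: sinφ = −(r/L) sinθ ⇒ φ = -8.146°; ω_rod = −rω cosθ/√(L²−r²sin²θ) = -33.097 rad/s.
V_P = V_A + ω_rod × AP, with AP = 0.04 m along the rod.
Components: V_Px = −rω sinθ − a·ω_rod·sinφ = -1.2601 m/s;  V_Py = rω cosθ + a·ω_rod·cosφ = +0.34728 m/s.
|V_P| = √(V_Px² + V_Py²) = 1.307 m/s.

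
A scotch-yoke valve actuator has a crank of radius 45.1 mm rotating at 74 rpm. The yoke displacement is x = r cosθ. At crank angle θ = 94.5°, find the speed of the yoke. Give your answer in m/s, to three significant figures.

ω = 7.749 rad/s (from 74 rpm).
x = r cosθ ⇒ ẋ = −rω sinθ.
|v| = rω|sinθ| = 0.0451·7.749·|sin 94.5°| = 0.34841 m/s.

0.348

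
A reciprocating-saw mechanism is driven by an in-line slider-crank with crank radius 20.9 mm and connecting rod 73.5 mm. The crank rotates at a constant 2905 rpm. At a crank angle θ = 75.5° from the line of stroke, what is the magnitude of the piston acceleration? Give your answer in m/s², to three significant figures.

ω = 2π·2905/60 = 304.2 rad/s
x(θ) = r cosθ + √(L² − r² sin²θ); with ω constant, a = ω²·d²x/dθ².
d²x/dθ² = −r cosθ − r²(cos2θ)/√u − r⁴ sin²2θ/(4u^{3/2}),  u = L² − r² sin²θ = 0.00499282 m².
Substituting r = 0.0209 m, L = 0.0735 m, θ = 75.5°: d²x/dθ² = +0.00014206 m.
a = ω²·d²x/dθ² = (304.2)²·(+0.00014206) = +13.147 m/s²;  |a| = 13.147 m/s².

13.1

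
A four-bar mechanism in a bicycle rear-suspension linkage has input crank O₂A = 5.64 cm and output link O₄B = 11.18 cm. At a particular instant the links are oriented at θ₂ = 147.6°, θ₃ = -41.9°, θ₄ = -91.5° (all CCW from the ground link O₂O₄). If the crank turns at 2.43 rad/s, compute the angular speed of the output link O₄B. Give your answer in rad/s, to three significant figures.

0.266

ω₂ = 2.43 rad/s
Differentiating the loop-closure r₂e^{iθ₂}+r₃e^{iθ₃}=r₁+r₄e^{iθ₄} gives r₂ω₂e^{iθ₂}+r₃ω₃e^{iθ₃}=r₄ω₄e^{iθ₄}.
Eliminating the other unknown: ω₄ = r₂ω₂ sin(θ₂−θ₃) / [r₄ sin(θ₄−θ₃)].
Numerator sine = -0.16505; denominator sine = -0.76154.
Result = 0.0564·2.43·(-0.16505) / (0.1118·(-0.76154)) = +0.26568 rad/s; magnitude 0.26568 rad/s.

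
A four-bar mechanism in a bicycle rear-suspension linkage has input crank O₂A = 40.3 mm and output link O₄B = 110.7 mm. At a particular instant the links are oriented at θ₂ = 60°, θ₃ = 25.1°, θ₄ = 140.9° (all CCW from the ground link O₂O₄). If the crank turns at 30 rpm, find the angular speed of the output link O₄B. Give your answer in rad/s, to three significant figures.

0.727

ω₂ = 3.142 rad/s (from 30 rpm).
Differentiating the loop-closure r₂e^{iθ₂}+r₃e^{iθ₃}=r₁+r₄e^{iθ₄} gives r₂ω₂e^{iθ₂}+r₃ω₃e^{iθ₃}=r₄ω₄e^{iθ₄}.
Eliminating the other unknown: ω₄ = r₂ω₂ sin(θ₂−θ₃) / [r₄ sin(θ₄−θ₃)].
Numerator sine = +0.57215; denominator sine = +0.90032.
Result = 0.0403·3.142·(+0.57215) / (0.1107·(+0.90032)) = +0.7268 rad/s; magnitude 0.7268 rad/s.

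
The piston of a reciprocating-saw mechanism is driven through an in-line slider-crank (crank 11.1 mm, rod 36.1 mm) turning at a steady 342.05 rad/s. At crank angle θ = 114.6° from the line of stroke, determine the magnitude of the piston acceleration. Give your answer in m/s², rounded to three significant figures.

ω = 342.1 rad/s
x(θ) = r cosθ + √(L² − r² sin²θ); with ω constant, a = ω²·d²x/dθ².
d²x/dθ² = −r cosθ − r²(cos2θ)/√u − r⁴ sin²2θ/(4u^{3/2}),  u = L² − r² sin²θ = 0.00120135 m².
Substituting r = 0.0111 m, L = 0.0361 m, θ = 114.6°: d²x/dθ² = +0.0068912 m.
a = ω²·d²x/dθ² = (342.1)²·(+0.0068912) = +806.26 m/s²;  |a| = 806.26 m/s².

806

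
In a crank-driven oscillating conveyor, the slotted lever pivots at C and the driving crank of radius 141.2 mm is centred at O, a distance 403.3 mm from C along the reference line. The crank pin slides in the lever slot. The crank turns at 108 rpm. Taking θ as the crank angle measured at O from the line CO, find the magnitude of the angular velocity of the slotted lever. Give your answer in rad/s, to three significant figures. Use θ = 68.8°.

ω = 11.31 rad/s (from 108 rpm).
Crank pin A relative to C: A = (d + r cosθ, r sinθ); lever angle φ = atan2(r sinθ, d + r cosθ).
Differentiating tanφ: φ̇ = rω(d cosθ + r)/(d² + r² + 2dr cosθ).
d² + r² + 2dr cosθ = |CA|² = 0.223774 m²;  d cosθ + r = +0.28704 m.
|ω_lever| = |0.1412·11.31·+0.28704| / 0.223774 = 2.0484 rad/s.

2.05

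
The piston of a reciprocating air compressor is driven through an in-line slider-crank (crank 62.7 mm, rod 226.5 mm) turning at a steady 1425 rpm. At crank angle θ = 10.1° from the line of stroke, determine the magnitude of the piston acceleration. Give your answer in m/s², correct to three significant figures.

ω = 2π·1425/60 = 149.2 rad/s
x(θ) = r cosθ + √(L² − r² sin²θ); with ω constant, a = ω²·d²x/dθ².
d²x/dθ² = −r cosθ − r²(cos2θ)/√u − r⁴ sin²2θ/(4u^{3/2}),  u = L² − r² sin²θ = 0.0511813 m².
Substituting r = 0.0627 m, L = 0.2265 m, θ = 10.1°: d²x/dθ² = -0.078076 m.
a = ω²·d²x/dθ² = (149.2)²·(-0.078076) = -1738.6 m/s²;  |a| = 1738.6 m/s².

1740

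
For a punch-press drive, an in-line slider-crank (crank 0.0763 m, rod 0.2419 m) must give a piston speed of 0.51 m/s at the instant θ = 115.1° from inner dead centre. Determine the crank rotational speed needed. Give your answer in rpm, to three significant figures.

81.9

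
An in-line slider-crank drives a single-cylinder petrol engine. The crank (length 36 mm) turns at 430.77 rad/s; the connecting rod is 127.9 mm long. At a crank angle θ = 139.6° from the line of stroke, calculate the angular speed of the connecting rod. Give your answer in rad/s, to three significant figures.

93.9

ω = 430.8 rad/s
The rod makes angle φ with the slider axis where L sinφ = r sinθ; differentiating, L cosφ·φ̇ = r ω cosθ.
L cosφ = √(L² − r² sin²θ) = 0.12575 m.
|ω_rod| = r ω |cosθ| / √(L² − r² sin²θ) = 0.036·430.8·0.76154/0.12575 = 93.911 rad/s.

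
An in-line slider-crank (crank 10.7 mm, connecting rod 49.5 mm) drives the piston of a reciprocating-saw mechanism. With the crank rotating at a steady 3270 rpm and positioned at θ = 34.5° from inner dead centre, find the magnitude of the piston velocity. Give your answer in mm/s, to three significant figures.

2450

ω = 2π·3270/60 = 342.4 rad/s
For an in-line slider-crank, x = r cosθ + √(L² − r² sin²θ), so v = −rω sinθ·[1 + r cosθ/√(L² − r² sin²θ)].
With r = 0.0107 m, L = 0.0495 m, θ = 34.5°: √(L² − r² sin²θ) = 0.049128 m.
v = −0.0107·342.4·0.56641·[1 + 0.0107·0.82413/0.049128] = -2.4478 m/s.
|v| = 2.4478 m/s = 2447.8 mm/s.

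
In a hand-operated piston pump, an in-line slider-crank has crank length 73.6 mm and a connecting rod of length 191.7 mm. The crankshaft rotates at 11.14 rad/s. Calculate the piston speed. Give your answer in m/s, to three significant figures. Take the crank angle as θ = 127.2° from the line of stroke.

0.494

ω = 11.14 rad/s
For an in-line slider-crank, x = r cosθ + √(L² − r² sin²θ), so v = −rω sinθ·[1 + r cosθ/√(L² − r² sin²θ)].
With r = 0.0736 m, L = 0.1917 m, θ = 127.2°: √(L² − r² sin²θ) = 0.18252 m.
v = −0.0736·11.14·0.79653·[1 + 0.0736·-0.60460/0.18252] = -0.49385 m/s.
|v| = 0.49385 m/s.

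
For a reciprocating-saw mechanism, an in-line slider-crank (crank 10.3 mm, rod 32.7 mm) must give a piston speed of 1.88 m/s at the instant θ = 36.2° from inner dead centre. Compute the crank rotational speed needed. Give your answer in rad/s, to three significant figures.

246

For an in-line slider-crank, |v_piston| = rω|sinθ|·[1 + r cosθ/√(L² − r² sin²θ)].
With r = 0.0103 m, L = 0.0327 m, θ = 36.2°: the bracketed kinematic factor |dx/dθ| = 0.0076569 m.
ω = v/|dx/dθ| = 1.88/0.0076569 = 245.53 rad/s.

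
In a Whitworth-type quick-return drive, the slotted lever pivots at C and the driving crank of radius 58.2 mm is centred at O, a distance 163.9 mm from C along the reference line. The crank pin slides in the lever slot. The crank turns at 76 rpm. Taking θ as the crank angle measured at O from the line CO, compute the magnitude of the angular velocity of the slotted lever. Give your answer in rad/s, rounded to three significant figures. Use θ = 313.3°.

1.82

ω = 7.959 rad/s (from 76 rpm).
Crank pin A relative to C: A = (d + r cosθ, r sinθ); lever angle φ = atan2(r sinθ, d + r cosθ).
Differentiating tanφ: φ̇ = rω(d cosθ + r)/(d² + r² + 2dr cosθ).
d² + r² + 2dr cosθ = |CA|² = 0.0433345 m²;  d cosθ + r = +0.17061 m.
|ω_lever| = |0.0582·7.959·+0.17061| / 0.0433345 = 1.8236 rad/s.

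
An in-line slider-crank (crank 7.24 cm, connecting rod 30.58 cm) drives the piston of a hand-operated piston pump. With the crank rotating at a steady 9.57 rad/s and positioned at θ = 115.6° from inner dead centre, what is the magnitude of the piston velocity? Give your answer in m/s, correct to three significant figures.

ω = 9.57 rad/s
For an in-line slider-crank, x = r cosθ + √(L² − r² sin²θ), so v = −rω sinθ·[1 + r cosθ/√(L² − r² sin²θ)].
With r = 0.0724 m, L = 0.3058 m, θ = 115.6°: √(L² − r² sin²θ) = 0.29875 m.
v = −0.0724·9.57·0.90183·[1 + 0.0724·-0.43209/0.29875] = -0.55942 m/s.
|v| = 0.55942 m/s.

0.559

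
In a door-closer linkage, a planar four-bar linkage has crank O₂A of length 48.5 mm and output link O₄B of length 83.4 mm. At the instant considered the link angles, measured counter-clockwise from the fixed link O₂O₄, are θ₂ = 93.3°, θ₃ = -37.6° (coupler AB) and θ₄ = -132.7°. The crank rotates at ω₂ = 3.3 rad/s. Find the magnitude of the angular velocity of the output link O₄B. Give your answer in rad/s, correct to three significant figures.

ω₂ = 3.3 rad/s
Differentiating the loop-closure r₂e^{iθ₂}+r₃e^{iθ₃}=r₁+r₄e^{iθ₄} gives r₂ω₂e^{iθ₂}+r₃ω₃e^{iθ₃}=r₄ω₄e^{iθ₄}.
Eliminating the other unknown: ω₄ = r₂ω₂ sin(θ₂−θ₃) / [r₄ sin(θ₄−θ₃)].
Numerator sine = +0.75585; denominator sine = -0.99604.
Result = 0.0485·3.3·(+0.75585) / (0.0834·(-0.99604)) = -1.4563 rad/s; magnitude 1.4563 rad/s.

1.46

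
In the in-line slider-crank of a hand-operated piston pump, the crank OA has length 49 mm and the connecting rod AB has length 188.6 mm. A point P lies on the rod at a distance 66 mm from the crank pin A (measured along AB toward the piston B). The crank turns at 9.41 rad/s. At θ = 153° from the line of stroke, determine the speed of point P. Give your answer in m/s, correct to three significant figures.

0.329

ω = 9.41 rad/s.  Crank-pin speed |V_A| = rω = 0.46109 m/s, perpendicular to OA.
Rod angle: sinφ = −(r/L) sinθ ⇒ φ = -6.774°; ω_rod = −rω cosθ/√(L²−r²sin²θ) = +2.1936 rad/s.
V_P = V_A + ω_rod × AP, with AP = 0.066 m along the rod.
Components: V_Px = −rω sinθ − a·ω_rod·sinφ = -0.19225 m/s;  V_Py = rω cosθ + a·ω_rod·cosφ = -0.26706 m/s.
|V_P| = √(V_Px² + V_Py²) = 0.32907 m/s.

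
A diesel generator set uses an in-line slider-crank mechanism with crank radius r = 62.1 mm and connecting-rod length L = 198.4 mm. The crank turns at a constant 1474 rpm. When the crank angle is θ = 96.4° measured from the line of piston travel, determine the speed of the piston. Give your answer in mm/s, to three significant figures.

9180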